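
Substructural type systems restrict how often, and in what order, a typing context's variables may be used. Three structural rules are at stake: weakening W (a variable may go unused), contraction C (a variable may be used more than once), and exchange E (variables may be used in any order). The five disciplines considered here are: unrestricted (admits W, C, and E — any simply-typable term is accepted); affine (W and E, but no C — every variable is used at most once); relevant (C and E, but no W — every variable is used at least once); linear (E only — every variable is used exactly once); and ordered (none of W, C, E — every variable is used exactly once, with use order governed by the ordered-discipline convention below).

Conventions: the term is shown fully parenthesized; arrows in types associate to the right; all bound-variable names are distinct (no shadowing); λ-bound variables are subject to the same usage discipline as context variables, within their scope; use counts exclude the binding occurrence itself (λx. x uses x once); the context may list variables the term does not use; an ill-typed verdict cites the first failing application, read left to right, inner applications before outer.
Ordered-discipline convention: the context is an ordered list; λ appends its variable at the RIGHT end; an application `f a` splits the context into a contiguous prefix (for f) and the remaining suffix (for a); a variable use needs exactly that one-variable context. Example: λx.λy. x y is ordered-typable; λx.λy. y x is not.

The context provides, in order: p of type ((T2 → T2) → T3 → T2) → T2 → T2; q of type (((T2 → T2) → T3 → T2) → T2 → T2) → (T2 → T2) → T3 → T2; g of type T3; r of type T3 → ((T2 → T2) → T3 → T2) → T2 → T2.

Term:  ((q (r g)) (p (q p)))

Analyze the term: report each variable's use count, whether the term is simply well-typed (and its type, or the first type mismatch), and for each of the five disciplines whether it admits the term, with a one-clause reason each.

use counts: p ×2; q ×2; g ×1; r ×1
left-to-right use order: q, r, g, p, q, p
typing: ✓ — T3 → T2
ordered: ✗ — needs contraction — p ×2, q ×2
linear: ✗ — needs contraction — p ×2, q ×2
affine: ✗ — needs contraction — p ×2, q ×2
relevant: ✓ — none of p, q, g, r goes unused
unrestricted: ✓ — simply typable at T3 → T2; W, C, E all held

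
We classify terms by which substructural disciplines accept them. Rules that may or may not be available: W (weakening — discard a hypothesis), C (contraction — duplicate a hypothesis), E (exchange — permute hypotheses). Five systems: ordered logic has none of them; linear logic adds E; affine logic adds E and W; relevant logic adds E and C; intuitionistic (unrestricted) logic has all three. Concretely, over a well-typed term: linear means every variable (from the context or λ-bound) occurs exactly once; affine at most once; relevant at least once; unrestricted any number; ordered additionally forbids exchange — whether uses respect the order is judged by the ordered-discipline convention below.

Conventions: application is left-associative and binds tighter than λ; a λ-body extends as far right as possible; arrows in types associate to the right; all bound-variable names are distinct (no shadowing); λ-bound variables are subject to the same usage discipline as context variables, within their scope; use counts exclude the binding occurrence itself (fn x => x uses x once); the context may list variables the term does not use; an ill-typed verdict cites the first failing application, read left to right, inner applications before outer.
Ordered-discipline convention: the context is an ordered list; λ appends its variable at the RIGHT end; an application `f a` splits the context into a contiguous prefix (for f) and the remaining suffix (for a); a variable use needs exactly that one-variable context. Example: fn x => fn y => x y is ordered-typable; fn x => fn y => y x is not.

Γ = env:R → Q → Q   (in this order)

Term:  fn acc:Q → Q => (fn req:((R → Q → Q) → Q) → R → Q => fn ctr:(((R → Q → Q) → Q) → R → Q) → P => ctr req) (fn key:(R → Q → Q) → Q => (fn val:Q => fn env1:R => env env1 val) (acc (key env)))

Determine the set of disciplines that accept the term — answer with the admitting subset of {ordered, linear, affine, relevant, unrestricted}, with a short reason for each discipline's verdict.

admitting disciplines: relevant, unrestricted
variable uses: env=2; acc (λ-bound)=1; req (λ-bound)=1; ctr (λ-bound)=1; key (λ-bound)=1; val (λ-bound)=1; env1 (λ-bound)=1
order of uses: ctr, req, env, env1, val, acc, key, env
typing: ✓ — (Q → Q) → ((((R → Q → Q) → Q) → R → Q) → P) → P
ordered: ✗, needs contraction — env ×2
linear: ✗, needs contraction — env ×2
affine: ✗, needs contraction — env ×2
relevant: ✓, every one of env, acc, req, ctr, key, val, env1 appears
unrestricted: ✓, typability at (Q → Q) → ((((R → Q → Q) → Q) → R → Q) → P) → P is all that's needed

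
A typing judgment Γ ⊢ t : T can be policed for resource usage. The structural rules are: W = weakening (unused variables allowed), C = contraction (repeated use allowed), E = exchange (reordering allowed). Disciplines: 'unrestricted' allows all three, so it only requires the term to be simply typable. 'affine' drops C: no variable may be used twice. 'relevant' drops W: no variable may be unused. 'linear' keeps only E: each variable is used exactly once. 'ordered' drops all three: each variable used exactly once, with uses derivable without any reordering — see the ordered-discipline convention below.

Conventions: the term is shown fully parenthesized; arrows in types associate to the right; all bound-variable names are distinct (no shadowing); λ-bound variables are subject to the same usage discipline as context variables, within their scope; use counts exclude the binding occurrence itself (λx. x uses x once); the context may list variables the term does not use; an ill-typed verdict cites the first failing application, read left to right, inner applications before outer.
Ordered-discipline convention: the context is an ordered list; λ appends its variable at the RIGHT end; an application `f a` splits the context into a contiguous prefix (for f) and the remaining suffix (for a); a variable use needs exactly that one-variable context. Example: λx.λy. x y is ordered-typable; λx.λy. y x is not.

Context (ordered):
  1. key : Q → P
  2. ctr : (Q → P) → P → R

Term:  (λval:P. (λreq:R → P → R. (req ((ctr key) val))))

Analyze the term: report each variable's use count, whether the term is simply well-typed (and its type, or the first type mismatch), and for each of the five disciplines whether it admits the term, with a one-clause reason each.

counts: key: 1×, ctr: 1×, val [bound]: 1×, req [bound]: 1×
order of uses: req, ctr, key, val
typing: well-typed at P → (R → P → R) → P → R
ordered ✗ (no contiguous prefix/suffix split fits req, ctr, key, val)
linear ✓ (each of key, ctr, val, req used exactly once)
affine ✓ (key, ctr, val, req: no repeats, contraction unneeded)
relevant ✓ (every one of key, ctr, val, req appears)
unrestricted ✓ (well-typed at P → (R → P → R) → P → R; no restrictions here)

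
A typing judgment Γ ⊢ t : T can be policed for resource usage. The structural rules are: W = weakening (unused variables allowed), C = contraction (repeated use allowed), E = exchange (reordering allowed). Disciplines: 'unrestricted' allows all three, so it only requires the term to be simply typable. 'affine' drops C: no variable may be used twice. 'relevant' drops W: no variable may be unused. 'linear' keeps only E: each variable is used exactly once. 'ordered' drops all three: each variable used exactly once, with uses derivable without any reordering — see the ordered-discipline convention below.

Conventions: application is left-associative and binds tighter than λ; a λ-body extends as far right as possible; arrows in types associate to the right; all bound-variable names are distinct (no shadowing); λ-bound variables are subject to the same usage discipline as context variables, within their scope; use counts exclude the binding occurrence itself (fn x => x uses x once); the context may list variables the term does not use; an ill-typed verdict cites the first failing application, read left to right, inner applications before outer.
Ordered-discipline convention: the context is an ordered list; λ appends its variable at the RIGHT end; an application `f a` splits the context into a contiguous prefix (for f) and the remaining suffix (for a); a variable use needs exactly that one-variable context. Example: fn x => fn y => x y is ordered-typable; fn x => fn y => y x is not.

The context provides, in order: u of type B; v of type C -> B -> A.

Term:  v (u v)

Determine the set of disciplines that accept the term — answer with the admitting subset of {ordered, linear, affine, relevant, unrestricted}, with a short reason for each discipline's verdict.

admitted in: none
usage: u ×1, v ×2
uses in reading order: v, u, v
typing: ill-typed: applying a non-function (B)
ordered: ✗, a type mismatch blocks all five
linear: ✗, the type mismatch rejects it
affine: ✗, not simply typable
relevant: ✗, fails simple typing
unrestricted: ✗, a type mismatch blocks all five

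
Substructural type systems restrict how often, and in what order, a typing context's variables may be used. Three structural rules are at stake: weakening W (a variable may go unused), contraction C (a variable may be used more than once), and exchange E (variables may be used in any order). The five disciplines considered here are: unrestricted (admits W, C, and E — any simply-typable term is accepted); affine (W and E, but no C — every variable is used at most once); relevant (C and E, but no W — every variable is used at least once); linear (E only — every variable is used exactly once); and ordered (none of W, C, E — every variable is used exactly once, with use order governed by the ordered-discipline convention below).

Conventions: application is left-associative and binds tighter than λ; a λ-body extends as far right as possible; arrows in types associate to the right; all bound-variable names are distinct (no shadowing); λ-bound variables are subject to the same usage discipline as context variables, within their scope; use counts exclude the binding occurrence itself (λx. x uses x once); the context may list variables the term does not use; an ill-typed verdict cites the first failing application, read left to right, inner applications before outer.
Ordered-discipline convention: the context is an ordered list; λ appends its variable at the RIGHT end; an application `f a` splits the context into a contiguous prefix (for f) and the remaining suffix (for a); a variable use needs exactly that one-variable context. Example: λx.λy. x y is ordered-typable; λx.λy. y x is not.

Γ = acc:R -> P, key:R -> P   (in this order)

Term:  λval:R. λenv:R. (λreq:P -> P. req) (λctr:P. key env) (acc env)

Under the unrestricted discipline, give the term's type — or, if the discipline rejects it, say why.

term : R -> R -> P
use counts: acc=1, key=1, val [bound]=0, env [bound]=2, req [bound]=1, ctr [bound]=0
left-to-right use order: req, key, env, acc, env
typing: the term checks, with type R -> R -> P
summary: ordered ✗ · linear ✗ · affine ✗ · relevant ✗ · unrestricted ✓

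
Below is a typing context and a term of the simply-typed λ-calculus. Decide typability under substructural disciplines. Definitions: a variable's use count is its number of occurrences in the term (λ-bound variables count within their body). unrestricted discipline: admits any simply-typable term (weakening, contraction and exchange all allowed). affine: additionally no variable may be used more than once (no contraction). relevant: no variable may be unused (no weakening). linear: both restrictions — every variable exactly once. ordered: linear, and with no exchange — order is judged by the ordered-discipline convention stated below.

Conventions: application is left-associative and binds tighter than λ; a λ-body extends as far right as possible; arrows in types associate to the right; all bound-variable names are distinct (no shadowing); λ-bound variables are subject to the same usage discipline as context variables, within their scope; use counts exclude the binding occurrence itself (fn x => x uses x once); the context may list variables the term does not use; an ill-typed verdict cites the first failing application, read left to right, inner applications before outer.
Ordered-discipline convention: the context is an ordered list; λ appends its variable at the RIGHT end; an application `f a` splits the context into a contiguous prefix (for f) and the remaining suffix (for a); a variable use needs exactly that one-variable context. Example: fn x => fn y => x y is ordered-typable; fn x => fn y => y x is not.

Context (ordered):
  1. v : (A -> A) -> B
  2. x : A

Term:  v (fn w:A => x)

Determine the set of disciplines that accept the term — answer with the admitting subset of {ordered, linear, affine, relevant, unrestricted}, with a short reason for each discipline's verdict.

admitted in: affine, unrestricted
counts: v: 1, x: 1, w [bound]: 0
order of uses: v, x
typing: well-typed at B
ordered: ✗, w never used (weakening)
linear: ✗, w never used (weakening)
affine: ✓, at most one use each (v, x, w)
relevant: ✗, w never used (weakening)
unrestricted: ✓, type-checks (B) and nothing is barred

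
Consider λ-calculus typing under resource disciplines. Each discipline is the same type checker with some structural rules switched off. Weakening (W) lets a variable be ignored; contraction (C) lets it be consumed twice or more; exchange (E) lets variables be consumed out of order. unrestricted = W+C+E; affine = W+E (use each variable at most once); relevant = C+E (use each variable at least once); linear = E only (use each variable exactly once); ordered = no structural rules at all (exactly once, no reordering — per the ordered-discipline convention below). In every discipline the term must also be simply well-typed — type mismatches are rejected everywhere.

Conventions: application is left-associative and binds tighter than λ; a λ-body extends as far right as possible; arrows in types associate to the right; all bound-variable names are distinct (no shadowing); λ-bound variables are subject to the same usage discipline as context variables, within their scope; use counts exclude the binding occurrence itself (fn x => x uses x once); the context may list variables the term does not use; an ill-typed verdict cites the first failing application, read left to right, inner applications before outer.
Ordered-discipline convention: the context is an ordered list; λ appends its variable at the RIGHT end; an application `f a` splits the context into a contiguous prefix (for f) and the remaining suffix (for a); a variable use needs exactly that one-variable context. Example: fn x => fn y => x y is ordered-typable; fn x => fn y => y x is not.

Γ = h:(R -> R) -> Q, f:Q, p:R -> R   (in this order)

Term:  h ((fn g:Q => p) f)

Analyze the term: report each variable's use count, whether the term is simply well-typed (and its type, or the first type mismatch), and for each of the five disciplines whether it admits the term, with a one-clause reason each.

usage: h ×1; f ×1; p ×1; g [bound] ×0
use order (left to right): h, p, f
typing: ✓ — Q
ordered: ✗ — needs weakening: g unused
linear: ✗ — needs weakening: g unused
affine: ✓ — no duplicate uses among h, f, p, g
relevant: ✗ — needs weakening: g unused
unrestricted: ✓ — typability at Q is all that's needed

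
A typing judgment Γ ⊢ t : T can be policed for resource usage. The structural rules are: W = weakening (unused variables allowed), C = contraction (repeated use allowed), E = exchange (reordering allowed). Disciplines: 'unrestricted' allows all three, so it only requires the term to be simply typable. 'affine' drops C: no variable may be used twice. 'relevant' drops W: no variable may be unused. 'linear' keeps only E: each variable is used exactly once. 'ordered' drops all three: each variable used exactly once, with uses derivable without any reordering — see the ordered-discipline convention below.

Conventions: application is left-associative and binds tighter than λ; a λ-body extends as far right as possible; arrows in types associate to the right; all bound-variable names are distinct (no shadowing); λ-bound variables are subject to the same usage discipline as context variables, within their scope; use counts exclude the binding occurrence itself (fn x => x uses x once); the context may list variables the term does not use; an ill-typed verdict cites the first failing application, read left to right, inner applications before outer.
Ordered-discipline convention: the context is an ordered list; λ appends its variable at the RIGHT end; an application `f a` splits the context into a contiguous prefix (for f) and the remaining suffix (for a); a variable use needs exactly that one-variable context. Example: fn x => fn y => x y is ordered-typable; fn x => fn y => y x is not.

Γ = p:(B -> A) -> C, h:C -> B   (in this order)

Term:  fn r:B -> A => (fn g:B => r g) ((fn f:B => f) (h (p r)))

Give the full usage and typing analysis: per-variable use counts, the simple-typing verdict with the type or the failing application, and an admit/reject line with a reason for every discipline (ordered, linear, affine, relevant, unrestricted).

variable uses: p ×1, h ×1, r [bound] ×2, g [bound] ×1, f [bound] ×1
use order (left to right): r, g, f, h, p, r
typing: well-typed at (B -> A) -> A
ordered: ✗ — needs contraction — r ×2
linear: ✗ — needs contraction — r ×2
affine: ✗ — needs contraction — r ×2
relevant: ✓ — none of p, h, r, g, f goes unused
unrestricted: ✓ — well-typed at (B -> A) -> A; no restrictions here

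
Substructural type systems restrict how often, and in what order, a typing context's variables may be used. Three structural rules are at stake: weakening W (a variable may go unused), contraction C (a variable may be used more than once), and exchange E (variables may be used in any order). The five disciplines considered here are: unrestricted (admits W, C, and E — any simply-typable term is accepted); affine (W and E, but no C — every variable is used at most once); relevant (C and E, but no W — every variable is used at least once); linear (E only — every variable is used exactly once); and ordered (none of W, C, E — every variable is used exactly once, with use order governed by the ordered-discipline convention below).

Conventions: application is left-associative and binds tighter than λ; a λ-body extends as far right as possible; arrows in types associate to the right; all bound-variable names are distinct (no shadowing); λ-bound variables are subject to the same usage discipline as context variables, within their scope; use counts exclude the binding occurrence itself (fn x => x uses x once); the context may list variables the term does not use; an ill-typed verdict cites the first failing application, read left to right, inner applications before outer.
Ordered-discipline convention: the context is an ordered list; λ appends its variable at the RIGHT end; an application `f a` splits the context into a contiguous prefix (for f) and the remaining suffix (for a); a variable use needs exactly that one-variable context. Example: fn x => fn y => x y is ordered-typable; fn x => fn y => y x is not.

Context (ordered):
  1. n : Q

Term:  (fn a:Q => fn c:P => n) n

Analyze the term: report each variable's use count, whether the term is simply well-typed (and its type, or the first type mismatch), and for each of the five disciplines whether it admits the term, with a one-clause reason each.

usage: n=2; a (bound)=0; c (bound)=0
use order (left to right): n, n
typing: well-typed at P -> Q
ordered: ✗, uses contraction: n ×2; a, c never used (weakening)
linear: ✗, uses contraction: n ×2; a, c never used (weakening)
affine: ✗, uses contraction: n ×2
relevant: ✗, a, c never used (weakening)
unrestricted: ✓, typability at P -> Q is all that's needed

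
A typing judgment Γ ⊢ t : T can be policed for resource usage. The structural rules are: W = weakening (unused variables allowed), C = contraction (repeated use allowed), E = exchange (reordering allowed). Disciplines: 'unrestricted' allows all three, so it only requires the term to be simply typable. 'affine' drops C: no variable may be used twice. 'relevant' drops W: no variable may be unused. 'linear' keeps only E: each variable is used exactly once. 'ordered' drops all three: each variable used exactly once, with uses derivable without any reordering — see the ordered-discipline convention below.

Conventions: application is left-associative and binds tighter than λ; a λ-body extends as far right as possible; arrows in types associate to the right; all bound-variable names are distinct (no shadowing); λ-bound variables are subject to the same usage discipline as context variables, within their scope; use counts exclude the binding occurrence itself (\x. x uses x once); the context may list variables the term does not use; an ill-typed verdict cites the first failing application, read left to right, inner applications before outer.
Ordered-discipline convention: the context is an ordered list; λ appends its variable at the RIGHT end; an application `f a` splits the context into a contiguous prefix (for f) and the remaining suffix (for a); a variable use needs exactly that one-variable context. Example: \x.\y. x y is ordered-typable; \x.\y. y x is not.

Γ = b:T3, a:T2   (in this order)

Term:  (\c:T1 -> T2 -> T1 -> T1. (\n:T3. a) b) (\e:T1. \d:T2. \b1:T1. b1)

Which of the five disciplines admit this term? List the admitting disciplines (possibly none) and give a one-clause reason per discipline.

admitted by: affine, unrestricted
variable uses: b ×1; a ×1; c (λ-bound) ×0; n (λ-bound) ×0; e (λ-bound) ×0; d (λ-bound) ×0; b1 (λ-bound) ×1
uses in reading order: a, b, b1
typing: ✓ — T2
ordered ✗ (c, n, e, d left unused)
linear ✗ (c, n, e, d left unused)
affine ✓ (at most one use each (b, a, c, n, e, d, b1))
relevant ✗ (c, n, e, d left unused)
unrestricted ✓ (well-typed at T2; no restrictions here)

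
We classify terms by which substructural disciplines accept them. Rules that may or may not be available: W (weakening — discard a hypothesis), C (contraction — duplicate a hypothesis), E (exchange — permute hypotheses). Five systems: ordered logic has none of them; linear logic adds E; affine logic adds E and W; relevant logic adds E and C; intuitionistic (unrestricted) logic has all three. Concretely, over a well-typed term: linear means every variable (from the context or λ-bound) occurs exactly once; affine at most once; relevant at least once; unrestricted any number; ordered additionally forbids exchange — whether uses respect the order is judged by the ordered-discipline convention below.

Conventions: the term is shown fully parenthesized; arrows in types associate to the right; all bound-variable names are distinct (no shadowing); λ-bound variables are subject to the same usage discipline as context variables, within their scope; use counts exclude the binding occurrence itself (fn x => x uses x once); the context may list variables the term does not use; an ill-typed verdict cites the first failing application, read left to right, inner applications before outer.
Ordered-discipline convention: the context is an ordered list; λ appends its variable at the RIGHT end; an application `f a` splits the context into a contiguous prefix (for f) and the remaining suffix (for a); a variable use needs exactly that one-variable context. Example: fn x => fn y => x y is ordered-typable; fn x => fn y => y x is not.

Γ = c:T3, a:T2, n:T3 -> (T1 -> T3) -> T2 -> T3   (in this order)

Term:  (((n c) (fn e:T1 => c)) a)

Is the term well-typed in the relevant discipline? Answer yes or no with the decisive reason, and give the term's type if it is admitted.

no — e never used (weakening)
usage: c=2, a=1, n=1, e [bound]=0
order of uses: n, c, c, a
typing: well-typed at T3
all disciplines: ordered ✗, linear ✗, affine ✗, relevant ✗, unrestricted ✓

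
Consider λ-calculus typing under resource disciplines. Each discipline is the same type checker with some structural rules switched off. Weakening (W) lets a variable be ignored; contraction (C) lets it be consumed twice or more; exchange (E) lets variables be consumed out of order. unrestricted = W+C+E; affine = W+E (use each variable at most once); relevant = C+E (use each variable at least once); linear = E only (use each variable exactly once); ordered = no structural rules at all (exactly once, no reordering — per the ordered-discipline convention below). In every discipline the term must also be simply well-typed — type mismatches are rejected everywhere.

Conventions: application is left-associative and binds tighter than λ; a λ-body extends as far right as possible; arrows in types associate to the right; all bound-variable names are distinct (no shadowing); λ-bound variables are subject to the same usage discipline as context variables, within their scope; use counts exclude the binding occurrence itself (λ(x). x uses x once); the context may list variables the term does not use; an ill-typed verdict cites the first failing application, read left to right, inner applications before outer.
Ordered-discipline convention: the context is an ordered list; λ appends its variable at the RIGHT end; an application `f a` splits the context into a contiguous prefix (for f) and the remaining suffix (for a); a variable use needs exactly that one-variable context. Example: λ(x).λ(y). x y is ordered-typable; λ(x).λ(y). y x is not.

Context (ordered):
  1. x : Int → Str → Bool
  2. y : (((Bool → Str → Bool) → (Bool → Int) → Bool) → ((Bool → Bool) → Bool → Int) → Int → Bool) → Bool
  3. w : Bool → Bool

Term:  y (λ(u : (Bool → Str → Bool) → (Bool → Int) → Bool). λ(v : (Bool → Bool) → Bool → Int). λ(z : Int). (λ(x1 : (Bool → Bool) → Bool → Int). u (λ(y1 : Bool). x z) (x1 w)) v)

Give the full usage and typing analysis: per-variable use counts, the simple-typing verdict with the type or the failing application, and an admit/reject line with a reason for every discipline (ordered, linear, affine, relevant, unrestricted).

usage: x: 1×, y: 1×, w: 1×, u (λ-bound): 1×, v (λ-bound): 1×, z (λ-bound): 1×, x1 (λ-bound): 1×, y1 (λ-bound): 0×
uses in reading order: y, u, x, z, x1, w, v
typing: ✓ — Bool
ordered ✗ (needs weakening: y1 unused)
linear ✗ (needs weakening: y1 unused)
affine ✓ (none of x, y, w, u, v, z, x1, y1 used more than once)
relevant ✗ (needs weakening: y1 unused)
unrestricted ✓ (well-typed at Bool; no restrictions here)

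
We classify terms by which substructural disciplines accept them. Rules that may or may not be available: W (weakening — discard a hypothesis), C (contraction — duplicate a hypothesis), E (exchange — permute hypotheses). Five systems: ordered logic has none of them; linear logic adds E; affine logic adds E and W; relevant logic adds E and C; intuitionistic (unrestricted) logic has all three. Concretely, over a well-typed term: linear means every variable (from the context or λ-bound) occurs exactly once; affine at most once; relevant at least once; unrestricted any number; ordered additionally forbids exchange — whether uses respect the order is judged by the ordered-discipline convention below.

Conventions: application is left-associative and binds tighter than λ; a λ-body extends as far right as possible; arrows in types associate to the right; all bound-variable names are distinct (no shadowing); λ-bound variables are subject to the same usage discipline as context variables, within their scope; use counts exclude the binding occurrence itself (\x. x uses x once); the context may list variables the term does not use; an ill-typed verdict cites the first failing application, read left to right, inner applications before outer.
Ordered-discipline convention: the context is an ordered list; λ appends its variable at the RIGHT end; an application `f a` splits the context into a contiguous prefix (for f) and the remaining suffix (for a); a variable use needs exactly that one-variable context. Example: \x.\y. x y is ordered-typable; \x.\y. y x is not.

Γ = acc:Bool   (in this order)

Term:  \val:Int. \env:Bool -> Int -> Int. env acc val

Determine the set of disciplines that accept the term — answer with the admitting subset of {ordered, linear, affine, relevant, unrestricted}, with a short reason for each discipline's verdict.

admitted in: linear, affine, relevant, unrestricted
counts: acc: 1×; val (bound): 1×; env (bound): 1×
left-to-right use order: env, acc, val
typing: the term checks, with type Int -> (Bool -> Int -> Int) -> Int
ordered: ✗, needs exchange: uses follow env, acc, val
linear: ✓, each of acc, val, env used exactly once
affine: ✓, at most one use each (acc, val, env)
relevant: ✓, every one of acc, val, env appears
unrestricted: ✓, well-typed at Int -> (Bool -> Int -> Int) -> Int; no restrictions here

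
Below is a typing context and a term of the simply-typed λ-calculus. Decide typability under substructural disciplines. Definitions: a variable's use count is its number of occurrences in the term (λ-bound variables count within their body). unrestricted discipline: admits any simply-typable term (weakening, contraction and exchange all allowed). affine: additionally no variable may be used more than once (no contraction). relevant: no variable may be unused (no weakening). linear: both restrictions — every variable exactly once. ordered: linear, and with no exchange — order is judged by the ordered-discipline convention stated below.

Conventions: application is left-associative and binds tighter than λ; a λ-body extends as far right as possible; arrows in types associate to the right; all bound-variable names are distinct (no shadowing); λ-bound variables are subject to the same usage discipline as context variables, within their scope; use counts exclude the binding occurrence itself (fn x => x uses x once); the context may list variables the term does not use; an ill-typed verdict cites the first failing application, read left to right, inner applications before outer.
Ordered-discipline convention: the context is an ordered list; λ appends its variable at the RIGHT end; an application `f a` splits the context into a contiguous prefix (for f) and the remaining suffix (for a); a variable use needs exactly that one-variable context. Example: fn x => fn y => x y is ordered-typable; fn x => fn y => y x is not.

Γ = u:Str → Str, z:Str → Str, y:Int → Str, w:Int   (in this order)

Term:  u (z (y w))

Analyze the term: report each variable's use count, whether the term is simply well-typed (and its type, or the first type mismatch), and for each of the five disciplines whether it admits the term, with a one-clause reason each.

counts: u=1, z=1, y=1, w=1
use order (left to right): u, z, y, w
typing: well-typed at Str
ordered: ✓, one use each (u, z, y, w); ordered split holds
linear: ✓, exactly-once usage across u, z, y, w
affine: ✓, u, z, y, w: no repeats, contraction unneeded
relevant: ✓, every one of u, z, y, w appears
unrestricted: ✓, simply typable at Str; W, C, E all held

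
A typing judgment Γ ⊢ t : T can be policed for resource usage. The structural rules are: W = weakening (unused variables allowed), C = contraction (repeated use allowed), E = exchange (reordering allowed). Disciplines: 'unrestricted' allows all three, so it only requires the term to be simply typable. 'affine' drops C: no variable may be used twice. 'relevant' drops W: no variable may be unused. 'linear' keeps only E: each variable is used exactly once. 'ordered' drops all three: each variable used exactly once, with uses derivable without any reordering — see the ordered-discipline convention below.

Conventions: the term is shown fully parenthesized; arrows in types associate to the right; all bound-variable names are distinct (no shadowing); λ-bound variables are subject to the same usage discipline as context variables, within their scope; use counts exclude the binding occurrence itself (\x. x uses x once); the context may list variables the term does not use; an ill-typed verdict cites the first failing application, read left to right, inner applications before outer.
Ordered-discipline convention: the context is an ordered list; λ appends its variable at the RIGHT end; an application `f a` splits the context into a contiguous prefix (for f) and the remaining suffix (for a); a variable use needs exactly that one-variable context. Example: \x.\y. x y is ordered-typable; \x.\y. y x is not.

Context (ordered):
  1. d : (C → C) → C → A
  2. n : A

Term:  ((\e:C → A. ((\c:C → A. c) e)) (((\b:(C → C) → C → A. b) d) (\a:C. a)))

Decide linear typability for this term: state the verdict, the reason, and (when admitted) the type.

no — unused: n — weakening required
use counts: d=1; n=0; e [bound]=1; c [bound]=1; b [bound]=1; a [bound]=1
left-to-right use order: c, e, b, d, a
typing: well-typed at C → A
across the five disciplines: ordered ✗ | linear ✗ | affine ✓ | relevant ✗ | unrestricted ✓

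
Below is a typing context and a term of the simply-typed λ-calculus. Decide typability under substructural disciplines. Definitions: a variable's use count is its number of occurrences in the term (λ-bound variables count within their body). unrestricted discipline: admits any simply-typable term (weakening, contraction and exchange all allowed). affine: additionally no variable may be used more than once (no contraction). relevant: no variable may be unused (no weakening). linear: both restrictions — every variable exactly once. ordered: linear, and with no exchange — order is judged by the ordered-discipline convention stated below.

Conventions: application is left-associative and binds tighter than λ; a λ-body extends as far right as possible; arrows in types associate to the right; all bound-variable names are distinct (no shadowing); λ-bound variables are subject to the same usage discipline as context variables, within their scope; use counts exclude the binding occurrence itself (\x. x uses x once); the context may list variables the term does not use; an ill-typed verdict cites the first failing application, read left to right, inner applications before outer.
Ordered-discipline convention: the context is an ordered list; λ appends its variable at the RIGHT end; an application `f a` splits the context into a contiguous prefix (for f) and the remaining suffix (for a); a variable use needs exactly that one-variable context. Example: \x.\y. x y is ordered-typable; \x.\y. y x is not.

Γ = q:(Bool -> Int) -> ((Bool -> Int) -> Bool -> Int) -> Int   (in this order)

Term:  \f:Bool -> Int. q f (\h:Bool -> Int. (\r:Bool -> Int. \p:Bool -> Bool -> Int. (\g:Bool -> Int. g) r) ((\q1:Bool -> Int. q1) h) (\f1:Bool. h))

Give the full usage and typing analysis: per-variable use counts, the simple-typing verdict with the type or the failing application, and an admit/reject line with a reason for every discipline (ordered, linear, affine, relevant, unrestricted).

variable uses: q: 1, f [bound]: 1, h [bound]: 2, r [bound]: 1, p [bound]: 0, g [bound]: 1, q1 [bound]: 1, f1 [bound]: 0
left-to-right use order: q, f, g, r, q1, h, h
typing: ✓ — (Bool -> Int) -> Int
ordered: ✗ — uses contraction: h ×2; p, f1 never used (weakening)
linear: ✗ — uses contraction: h ×2; p, f1 never used (weakening)
affine: ✗ — uses contraction: h ×2
relevant: ✗ — p, f1 never used (weakening)
unrestricted: ✓ — simply typable at (Bool -> Int) -> Int; W, C, E all held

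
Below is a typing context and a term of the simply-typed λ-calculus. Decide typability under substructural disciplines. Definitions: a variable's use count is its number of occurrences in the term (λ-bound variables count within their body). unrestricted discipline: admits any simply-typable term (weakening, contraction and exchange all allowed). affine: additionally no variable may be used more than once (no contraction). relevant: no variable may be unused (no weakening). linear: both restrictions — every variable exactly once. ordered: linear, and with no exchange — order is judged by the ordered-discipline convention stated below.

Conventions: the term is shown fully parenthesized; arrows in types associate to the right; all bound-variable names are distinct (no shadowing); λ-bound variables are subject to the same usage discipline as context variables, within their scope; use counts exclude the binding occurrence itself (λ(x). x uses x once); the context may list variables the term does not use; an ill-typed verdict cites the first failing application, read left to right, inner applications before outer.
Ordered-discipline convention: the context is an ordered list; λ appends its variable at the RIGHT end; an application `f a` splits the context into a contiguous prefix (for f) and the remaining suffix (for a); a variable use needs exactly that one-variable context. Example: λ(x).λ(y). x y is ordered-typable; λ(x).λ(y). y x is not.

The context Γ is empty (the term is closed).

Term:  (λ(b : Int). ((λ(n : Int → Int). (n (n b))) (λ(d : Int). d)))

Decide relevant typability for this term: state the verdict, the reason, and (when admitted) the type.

yes — at least one use each (b, n, d); term : Int → Int
usage: b [bound]=1, n [bound]=2, d [bound]=1
order of uses: n, n, b, d
typing: well-typed — term : Int → Int
per-discipline verdicts: ordered ✗ | linear ✗ | affine ✗ | relevant ✓ | unrestricted ✓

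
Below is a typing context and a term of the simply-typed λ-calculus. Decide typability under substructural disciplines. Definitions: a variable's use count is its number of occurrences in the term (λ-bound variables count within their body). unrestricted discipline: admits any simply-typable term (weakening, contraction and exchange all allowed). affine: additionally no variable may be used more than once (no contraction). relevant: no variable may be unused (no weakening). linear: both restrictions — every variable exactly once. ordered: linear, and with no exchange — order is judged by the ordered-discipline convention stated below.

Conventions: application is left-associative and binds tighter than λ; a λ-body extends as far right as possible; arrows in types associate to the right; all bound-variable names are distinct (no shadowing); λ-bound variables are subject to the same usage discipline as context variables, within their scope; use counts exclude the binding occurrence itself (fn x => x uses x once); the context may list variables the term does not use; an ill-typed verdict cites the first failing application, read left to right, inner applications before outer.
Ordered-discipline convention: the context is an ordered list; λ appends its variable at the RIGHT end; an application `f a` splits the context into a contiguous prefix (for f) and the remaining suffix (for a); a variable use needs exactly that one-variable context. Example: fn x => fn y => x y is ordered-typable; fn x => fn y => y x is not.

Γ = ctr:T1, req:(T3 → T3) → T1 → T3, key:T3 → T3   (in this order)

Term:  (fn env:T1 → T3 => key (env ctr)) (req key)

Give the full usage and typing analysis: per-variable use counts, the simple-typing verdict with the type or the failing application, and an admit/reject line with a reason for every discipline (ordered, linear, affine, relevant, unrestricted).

use counts: ctr=1; req=1; key=2; env (λ-bound)=1
order of uses: key, env, ctr, req, key
typing: well-typed — term : T3
ordered: ✗, repeated use of key ×2
linear: ✗, repeated use of key ×2
affine: ✗, repeated use of key ×2
relevant: ✓, at least one use each (ctr, req, key, env)
unrestricted: ✓, type-checks (T3) and nothing is barred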